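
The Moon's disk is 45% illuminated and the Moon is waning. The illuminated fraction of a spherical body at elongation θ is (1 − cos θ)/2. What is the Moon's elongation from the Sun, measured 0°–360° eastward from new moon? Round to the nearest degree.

276°

Invert f = (1 − cos θ)/2 to get cos θ = 1 − 2(0.45) = 0.100, hence θ₀ = arccos 0.100 = 84.3°.
A waning Moon lies in 180°–360°, so θ = 360° − 84.3° = 275.7°.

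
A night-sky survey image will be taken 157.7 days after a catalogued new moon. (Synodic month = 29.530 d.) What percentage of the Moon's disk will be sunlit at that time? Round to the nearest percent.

77%

Reduce mod P: 157.7 − 5×29.530 = 10.05 d into the current lunation.
Elongation θ = 360° × 10.05/29.530 ≈ 122.5°.
Illuminated fraction = (1 − cos 122.5°)/2 = (1 − (-0.538))/2 ≈ 0.769, so 77%.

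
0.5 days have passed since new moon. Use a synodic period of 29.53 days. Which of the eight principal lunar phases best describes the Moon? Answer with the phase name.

θ ≈ 360° × 0.5/29.53 = 6°, which falls in the new moon sector.

new moon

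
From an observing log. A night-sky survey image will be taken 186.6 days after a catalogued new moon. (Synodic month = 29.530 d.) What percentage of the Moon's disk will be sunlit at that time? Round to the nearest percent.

186.6 d spans 6 complete synodic months (6 × 29.530 = 177.18 d) plus 9.42 d.
Phase angle: θ = 360°·(9.42 d)/(29.530 d) = 114.8°.
With cos θ = (-0.420), the lit fraction is (1 − (-0.420))/2 ≈ 0.710, so 71%.

71%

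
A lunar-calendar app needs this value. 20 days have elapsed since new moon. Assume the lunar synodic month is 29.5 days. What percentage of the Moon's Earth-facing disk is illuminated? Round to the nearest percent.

The Moon has covered 20/29.5 of its cycle, so θ ≈ 360° × 20/29.5 = 244.1°.
cos 244.1° = (-0.437), so f = (1 − (-0.437))/2 = 0.719, so 72%.

72%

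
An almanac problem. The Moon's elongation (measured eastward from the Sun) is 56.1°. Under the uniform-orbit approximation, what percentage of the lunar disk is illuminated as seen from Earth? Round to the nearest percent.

cos 56.1° = 0.558, so f = (1 − 0.558)/2 = 0.221, i.e. 22%.

22%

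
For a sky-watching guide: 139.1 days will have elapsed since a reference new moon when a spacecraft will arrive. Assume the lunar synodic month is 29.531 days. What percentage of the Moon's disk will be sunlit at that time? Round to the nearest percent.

139.1/29.531 = 4.710 lunations, so 4 complete cycles and 20.98 d into the next.
Elongation θ = 360° × 20.98/29.531 ≈ 255.7°.
cos 255.7° = (-0.247), so f = (1 − (-0.247))/2 = 0.623, so 62%.

62%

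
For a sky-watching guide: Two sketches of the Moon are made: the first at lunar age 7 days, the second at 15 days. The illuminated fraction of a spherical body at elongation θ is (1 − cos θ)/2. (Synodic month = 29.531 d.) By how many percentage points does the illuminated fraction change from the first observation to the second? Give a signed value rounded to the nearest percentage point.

θ₁ = 360° × 7/29.531 = 85.3°, f₁ = (1 − cos θ₁)/2 = 0.459.
θ₂ = 360° × 15/29.531 = 182.9°, f₂ = (1 − cos θ₂)/2 = 0.999.
Change = f₂ − f₁ = +0.540 → +54 percentage points.

+54 pp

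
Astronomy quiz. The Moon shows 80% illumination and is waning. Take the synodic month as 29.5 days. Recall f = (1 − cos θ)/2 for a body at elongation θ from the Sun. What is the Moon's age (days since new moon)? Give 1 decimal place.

19.1 days

From f = (1 − cos θ)/2: cos θ = 1 − 2×0.80 = -0.600; arccos → 126.9°.
A waning Moon lies in 180°–360°, so θ = 360° − 126.9° = 233.1°.
At 360°/29.5 d per day, 233.1° corresponds to 19.10 days.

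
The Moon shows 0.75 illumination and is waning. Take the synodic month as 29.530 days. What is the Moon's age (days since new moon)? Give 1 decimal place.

Invert f = (1 − cos θ)/2 to get cos θ = 1 − 2(0.75) = -0.500, hence θ₀ = arccos -0.500 = 120.0°.
Since the Moon is past full (waning), take the reflex angle: θ = 360° − 120.0° = 240.0°.
Age = 29.530 × 240.0°/360° ≈ 19.69 days.

19.7 days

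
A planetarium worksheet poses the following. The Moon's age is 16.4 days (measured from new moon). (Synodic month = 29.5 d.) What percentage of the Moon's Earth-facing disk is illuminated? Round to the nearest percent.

Phase angle: θ = 360°·(16.4 d)/(29.5 d) = 200.1°.
With cos θ = (-0.939), the lit fraction is (1 − (-0.939))/2 ≈ 0.969, so 97%.

97%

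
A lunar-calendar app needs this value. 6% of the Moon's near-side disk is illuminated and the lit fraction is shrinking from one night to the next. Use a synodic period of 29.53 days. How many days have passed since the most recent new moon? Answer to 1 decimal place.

cos θ = 1 − 2f = 0.880, giving a principal value of 28.4°.
Waning ⇒ past full, so θ = 360° − 28.4° = 331.6°.
At 360°/29.53 d per day, 331.6° corresponds to 27.20 days.

27.2 days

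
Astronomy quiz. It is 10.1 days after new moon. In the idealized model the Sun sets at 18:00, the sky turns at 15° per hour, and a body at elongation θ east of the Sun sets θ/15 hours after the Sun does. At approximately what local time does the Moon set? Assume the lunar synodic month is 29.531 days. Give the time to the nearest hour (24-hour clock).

The Moon has covered 10.1/29.531 of its cycle, so θ ≈ 360° × 10.1/29.531 = 123.1°.
The Moon trails the Sun by θ/15 = 123.1/15 ≈ 8.21 hours.
18:00 + 8.21 h ≈ 02:12 → 02:00 to the nearest hour.

02:00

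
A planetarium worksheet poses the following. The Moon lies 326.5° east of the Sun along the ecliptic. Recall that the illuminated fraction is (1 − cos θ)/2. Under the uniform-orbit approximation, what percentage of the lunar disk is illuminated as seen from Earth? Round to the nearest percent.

8%

Half-versine of 326.5°: (1 − 0.834)/2 = 0.083, i.e. 8%.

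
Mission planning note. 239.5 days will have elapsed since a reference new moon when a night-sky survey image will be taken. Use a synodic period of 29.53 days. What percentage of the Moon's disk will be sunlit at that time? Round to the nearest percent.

12%

239.5 d spans 8 complete synodic months (8 × 29.53 = 236.24 d) plus 3.26 d.
Elongation θ = 360° × 3.26/29.53 ≈ 39.7°.
With cos θ = 0.769, the lit fraction is (1 − 0.769)/2 ≈ 0.116, so 12%.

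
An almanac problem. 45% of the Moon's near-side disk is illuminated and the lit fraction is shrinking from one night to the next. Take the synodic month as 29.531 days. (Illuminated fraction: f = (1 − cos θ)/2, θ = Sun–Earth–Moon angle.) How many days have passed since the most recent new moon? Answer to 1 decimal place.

22.6 days

cos θ = 1 − 2f = 0.100, giving a principal value of 84.3°.
A waning Moon lies in 180°–360°, so θ = 360° − 84.3° = 275.7°.
That fraction of the synodic month is 275.7/360 × 29.531 d ≈ 22.62 d.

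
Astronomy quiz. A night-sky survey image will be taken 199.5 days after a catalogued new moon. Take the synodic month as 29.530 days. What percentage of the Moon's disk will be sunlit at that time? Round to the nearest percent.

199.5 d spans 6 complete synodic months (6 × 29.530 = 177.18 d) plus 22.32 d.
Phase angle: θ = 360°·(22.32 d)/(29.530 d) = 272.1°.
With cos θ = 0.037, the lit fraction is (1 − 0.037)/2 ≈ 0.482, so 48%.

48%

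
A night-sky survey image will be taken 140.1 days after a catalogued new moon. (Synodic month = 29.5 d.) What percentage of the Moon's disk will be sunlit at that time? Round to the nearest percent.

140.1 d spans 4 complete synodic months (4 × 29.5 = 118.00 d) plus 22.10 d.
Elongation θ = 360° × 22.10/29.5 ≈ 269.7°.
With cos θ = (-0.005), the lit fraction is (1 − (-0.005))/2 ≈ 0.503, so 50%.

50%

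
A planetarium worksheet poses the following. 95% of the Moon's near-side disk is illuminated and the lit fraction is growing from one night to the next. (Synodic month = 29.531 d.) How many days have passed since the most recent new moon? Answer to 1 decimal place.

Invert f = (1 − cos θ)/2 to get cos θ = 1 − 2(0.95) = -0.900, hence θ₀ = arccos -0.900 = 154.2°.
The Moon is waxing (0°–180°), so θ = 154.2° directly.
Age = 29.531 × 154.2°/360° ≈ 12.65 days.

12.6 days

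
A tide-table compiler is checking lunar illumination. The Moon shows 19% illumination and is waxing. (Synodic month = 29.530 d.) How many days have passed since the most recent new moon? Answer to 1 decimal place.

4.2 days

cos θ = 1 − 2f = 0.620, giving a principal value of 51.7°.
The Moon is waxing (0°–180°), so θ = 51.7° directly.
At 360°/29.530 d per day, 51.7° corresponds to 4.24 days.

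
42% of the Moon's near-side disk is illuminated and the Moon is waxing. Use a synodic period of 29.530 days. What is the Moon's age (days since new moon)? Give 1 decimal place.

cos θ = 1 − 2f = 0.160, giving a principal value of 80.8°.
Waxing ⇒ before full, so θ = 80.8°.
Age = 29.530 × 80.8°/360° ≈ 6.63 days.

6.6 days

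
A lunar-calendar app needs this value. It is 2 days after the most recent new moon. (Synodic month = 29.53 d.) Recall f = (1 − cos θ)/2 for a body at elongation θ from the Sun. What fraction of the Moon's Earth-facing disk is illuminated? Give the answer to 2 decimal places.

0.04

Elongation θ = 360° × 2/29.53 ≈ 24.4°.
With cos θ = 0.911, the lit fraction is (1 − 0.911)/2 ≈ 0.045.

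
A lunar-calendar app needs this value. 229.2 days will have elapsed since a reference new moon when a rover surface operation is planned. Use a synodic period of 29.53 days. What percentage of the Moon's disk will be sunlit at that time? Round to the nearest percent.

229.2/29.53 = 7.762 lunations, so 7 complete cycles and 22.49 d into the next.
Elongation θ = 360° × 22.49/29.53 ≈ 274.2°.
Illuminated fraction = (1 − cos 274.2°)/2 = (1 − 0.073)/2 ≈ 0.464, so 46%.

46%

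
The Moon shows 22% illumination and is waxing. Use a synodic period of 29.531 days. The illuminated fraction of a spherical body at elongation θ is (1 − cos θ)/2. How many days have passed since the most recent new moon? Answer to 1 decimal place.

4.6 days

Invert f = (1 − cos θ)/2 to get cos θ = 1 − 2(0.22) = 0.560, hence θ₀ = arccos 0.560 = 55.9°.
Before full moon the principal value applies: θ = 55.9°.
At 360°/29.531 d per day, 55.9° corresponds to 4.59 days.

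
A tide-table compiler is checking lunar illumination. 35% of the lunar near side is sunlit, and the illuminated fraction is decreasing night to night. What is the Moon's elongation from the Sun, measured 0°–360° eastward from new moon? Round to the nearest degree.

287°

From f = (1 − cos θ)/2: cos θ = 1 − 2×0.35 = 0.300; arccos → 72.5°.
Since the Moon is past full (waning), take the reflex angle: θ = 360° − 72.5° = 287.5°.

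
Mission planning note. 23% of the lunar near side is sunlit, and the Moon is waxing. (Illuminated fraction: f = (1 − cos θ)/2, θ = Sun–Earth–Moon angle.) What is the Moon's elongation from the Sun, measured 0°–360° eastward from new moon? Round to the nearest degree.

cos θ = 1 − 2f = 0.540, giving a principal value of 57.3°.
The Moon is waxing (0°–180°), so θ = 57.3° directly.

57°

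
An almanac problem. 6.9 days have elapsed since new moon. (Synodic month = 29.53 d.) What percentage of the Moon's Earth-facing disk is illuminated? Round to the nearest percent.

45%

Elongation θ = 360° × 6.9/29.53 ≈ 84.1°.
With cos θ = 0.102, the lit fraction is (1 − 0.102)/2 ≈ 0.449, so 45%.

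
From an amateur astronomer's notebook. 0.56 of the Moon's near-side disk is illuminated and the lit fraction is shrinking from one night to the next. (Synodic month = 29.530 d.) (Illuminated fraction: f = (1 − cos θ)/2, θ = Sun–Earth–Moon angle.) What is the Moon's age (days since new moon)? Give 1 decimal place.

21.6 days

From f = (1 − cos θ)/2: cos θ = 1 − 2×0.56 = -0.120; arccos → 96.9°.
Since the Moon is past full (waning), take the reflex angle: θ = 360° − 96.9° = 263.1°.
Age = 29.530 × 263.1°/360° ≈ 21.58 days.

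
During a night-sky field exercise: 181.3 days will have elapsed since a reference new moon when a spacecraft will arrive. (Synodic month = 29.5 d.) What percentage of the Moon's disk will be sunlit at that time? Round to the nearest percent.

181.3 d spans 6 complete synodic months (6 × 29.5 = 177.00 d) plus 4.30 d.
Phase angle: θ = 360°·(4.30 d)/(29.5 d) = 52.5°.
cos 52.5° = 0.609, so f = (1 − 0.609)/2 = 0.195, so 20%.

20%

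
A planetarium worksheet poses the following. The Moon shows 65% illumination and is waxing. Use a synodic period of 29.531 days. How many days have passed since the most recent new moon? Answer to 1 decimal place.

8.8 days

Invert f = (1 − cos θ)/2 to get cos θ = 1 − 2(0.65) = -0.300, hence θ₀ = arccos -0.300 = 107.5°.
Before full moon the principal value applies: θ = 107.5°.
At 360°/29.531 d per day, 107.5° corresponds to 8.81 days.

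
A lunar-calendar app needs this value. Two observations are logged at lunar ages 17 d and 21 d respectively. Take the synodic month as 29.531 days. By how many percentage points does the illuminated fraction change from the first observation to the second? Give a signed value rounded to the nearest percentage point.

-32 pp

First observation: θ = 360°·17/29.531 = 207.2°, so f = 0.945.
Second observation: θ = 256.0°, f = 0.621.
Δf = 0.621 − 0.945 = -0.324, i.e. -32 pp.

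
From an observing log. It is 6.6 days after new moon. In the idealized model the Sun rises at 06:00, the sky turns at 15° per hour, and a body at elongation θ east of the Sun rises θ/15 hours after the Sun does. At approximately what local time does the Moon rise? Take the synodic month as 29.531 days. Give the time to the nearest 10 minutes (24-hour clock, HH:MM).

11:20

Phase angle: θ = 360°·(6.6 d)/(29.531 d) = 80.5°.
The Moon trails the Sun by θ/15 = 80.5/15 ≈ 5.36 hours.
06:00 + 5.364 h ≈ 11:22 → 11:20 to the nearest ten minutes.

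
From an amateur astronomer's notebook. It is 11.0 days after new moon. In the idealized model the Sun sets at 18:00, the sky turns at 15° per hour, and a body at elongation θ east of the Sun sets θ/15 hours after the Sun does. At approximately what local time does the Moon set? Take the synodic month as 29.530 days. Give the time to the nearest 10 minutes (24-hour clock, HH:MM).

03:00

Elongation θ = 360° × 11.0/29.530 ≈ 134.1°.
At 15° of sky rotation per hour, 134.1° corresponds to a 8.94 h lag.
18:00 + 8.940 h ≈ 02:56 → 03:00 to the nearest ten minutes.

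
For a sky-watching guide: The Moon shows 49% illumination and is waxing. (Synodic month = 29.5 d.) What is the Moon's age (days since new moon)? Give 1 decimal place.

7.3 days

cos θ = 1 − 2f = 0.020, giving a principal value of 88.9°.
Waxing ⇒ before full, so θ = 88.9°.
That fraction of the synodic month is 88.9/360 × 29.5 d ≈ 7.28 d.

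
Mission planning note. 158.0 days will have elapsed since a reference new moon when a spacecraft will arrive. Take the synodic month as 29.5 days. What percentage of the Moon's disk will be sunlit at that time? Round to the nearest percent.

81%

Reduce mod P: 158.0 − 5×29.5 = 10.50 d into the current lunation.
Elongation θ = 360° × 10.50/29.5 ≈ 128.1°.
With cos θ = (-0.618), the lit fraction is (1 − (-0.618))/2 ≈ 0.809, so 81%.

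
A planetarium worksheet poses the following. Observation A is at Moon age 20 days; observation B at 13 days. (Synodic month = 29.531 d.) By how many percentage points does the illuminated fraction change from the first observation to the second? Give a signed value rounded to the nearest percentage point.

+24 pp

θ₁ = 360° × 20/29.531 = 243.8°, f₁ = (1 − cos θ₁)/2 = 0.721.
θ₂ = 360° × 13/29.531 = 158.5°, f₂ = (1 − cos θ₂)/2 = 0.965.
Change = f₂ − f₁ = +0.244 → +24 percentage points.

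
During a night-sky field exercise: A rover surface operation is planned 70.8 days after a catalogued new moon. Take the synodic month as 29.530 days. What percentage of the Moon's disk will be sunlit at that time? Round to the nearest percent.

90%

70.8/29.530 = 2.398 lunations, so 2 complete cycles and 11.74 d into the next.
Phase angle: θ = 360°·(11.74 d)/(29.530 d) = 143.1°.
Illuminated fraction = (1 − cos 143.1°)/2 = (1 − (-0.800))/2 ≈ 0.900, so 90%.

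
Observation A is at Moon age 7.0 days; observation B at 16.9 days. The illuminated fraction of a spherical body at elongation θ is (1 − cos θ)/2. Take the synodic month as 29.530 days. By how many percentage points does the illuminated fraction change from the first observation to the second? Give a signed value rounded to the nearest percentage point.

+49 percentage points

First observation: θ = 360°·7.0/29.530 = 85.3°, so f = 0.459.
Second observation: θ = 206.0°, f = 0.949.
Δf = 0.949 − 0.459 = +0.490, i.e. +49 pp.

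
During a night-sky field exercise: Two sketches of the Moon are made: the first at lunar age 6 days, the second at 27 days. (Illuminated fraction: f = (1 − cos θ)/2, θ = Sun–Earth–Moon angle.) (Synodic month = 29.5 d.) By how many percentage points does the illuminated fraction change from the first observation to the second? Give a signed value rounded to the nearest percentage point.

θ₁ = 360° × 6/29.5 = 73.2°, f₁ = (1 − cos θ₁)/2 = 0.356.
θ₂ = 360° × 27/29.5 = 329.5°, f₂ = (1 − cos θ₂)/2 = 0.069.
Change = f₂ − f₁ = -0.286 → -29 percentage points.

-29 pp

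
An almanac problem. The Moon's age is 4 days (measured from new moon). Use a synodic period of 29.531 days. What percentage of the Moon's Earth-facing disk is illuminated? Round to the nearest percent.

Elongation θ = 360° × 4/29.531 ≈ 48.8°.
cos 48.8° = 0.659, so f = (1 − 0.659)/2 = 0.170, so 17%.

17%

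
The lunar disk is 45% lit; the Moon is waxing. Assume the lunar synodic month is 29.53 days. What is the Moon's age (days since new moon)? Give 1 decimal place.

6.9 days

cos θ = 1 − 2f = 0.100, giving a principal value of 84.3°.
The Moon is waxing (0°–180°), so θ = 84.3° directly.
At 360°/29.53 d per day, 84.3° corresponds to 6.91 days.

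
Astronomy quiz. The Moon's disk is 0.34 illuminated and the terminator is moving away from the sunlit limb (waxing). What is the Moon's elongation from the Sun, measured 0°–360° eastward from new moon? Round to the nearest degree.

From f = (1 − cos θ)/2: cos θ = 1 − 2×0.34 = 0.320; arccos → 71.3°.
Before full moon the principal value applies: θ = 71.3°.

71°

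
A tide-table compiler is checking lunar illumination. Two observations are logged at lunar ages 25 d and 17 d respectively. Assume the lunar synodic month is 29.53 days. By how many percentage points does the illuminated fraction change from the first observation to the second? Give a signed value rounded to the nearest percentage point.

+73 pp

θ₁ = 360° × 25/29.53 = 304.8°, f₁ = (1 − cos θ₁)/2 = 0.215.
θ₂ = 360° × 17/29.53 = 207.2°, f₂ = (1 − cos θ₂)/2 = 0.945.
Change = f₂ − f₁ = +0.730 → +73 percentage points.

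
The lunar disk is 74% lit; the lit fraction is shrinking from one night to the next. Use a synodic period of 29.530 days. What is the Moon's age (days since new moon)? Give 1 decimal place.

19.8 days

From f = (1 − cos θ)/2: cos θ = 1 − 2×0.74 = -0.480; arccos → 118.7°.
Since the Moon is past full (waning), take the reflex angle: θ = 360° − 118.7° = 241.3°.
That fraction of the synodic month is 241.3/360 × 29.530 d ≈ 19.79 d.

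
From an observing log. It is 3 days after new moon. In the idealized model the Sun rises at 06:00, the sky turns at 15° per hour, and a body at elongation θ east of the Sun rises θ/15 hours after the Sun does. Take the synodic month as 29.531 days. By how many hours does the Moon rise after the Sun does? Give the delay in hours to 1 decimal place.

Phase angle: θ = 360°·(3 d)/(29.531 d) = 36.6°.
Delay after the Sun = 36.6° / (15°/h) ≈ 2.44 h.
So the Moon rises 2.44 h after the Sun.

2.4 h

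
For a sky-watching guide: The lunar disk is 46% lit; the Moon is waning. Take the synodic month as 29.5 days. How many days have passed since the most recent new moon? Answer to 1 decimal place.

22.5 days

cos θ = 1 − 2f = 0.080, giving a principal value of 85.4°.
Since the Moon is past full (waning), take the reflex angle: θ = 360° − 85.4° = 274.6°.
That fraction of the synodic month is 274.6/360 × 29.5 d ≈ 22.50 d.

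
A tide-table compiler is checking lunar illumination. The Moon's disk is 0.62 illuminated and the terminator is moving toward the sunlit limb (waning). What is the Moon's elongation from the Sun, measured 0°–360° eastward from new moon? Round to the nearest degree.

256°

Invert f = (1 − cos θ)/2 to get cos θ = 1 − 2(0.62) = -0.240, hence θ₀ = arccos -0.240 = 103.9°.
Waning ⇒ past full, so θ = 360° − 103.9° = 256.1°.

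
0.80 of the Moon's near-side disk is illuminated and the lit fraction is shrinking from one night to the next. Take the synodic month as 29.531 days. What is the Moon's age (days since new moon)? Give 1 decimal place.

From f = (1 − cos θ)/2: cos θ = 1 − 2×0.80 = -0.600; arccos → 126.9°.
A waning Moon lies in 180°–360°, so θ = 360° − 126.9° = 233.1°.
At 360°/29.531 d per day, 233.1° corresponds to 19.12 days.

19.1 days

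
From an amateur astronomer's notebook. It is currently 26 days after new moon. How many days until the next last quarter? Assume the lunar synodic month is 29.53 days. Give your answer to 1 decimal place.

Last quarter occurs at elongation 270°, i.e. at age 29.53 × 270/360 = 22.148 d.
This lunation's last quarter (22.148 d) has passed, so add one period: 51.678 − 26 = 25.678 days.

25.7 days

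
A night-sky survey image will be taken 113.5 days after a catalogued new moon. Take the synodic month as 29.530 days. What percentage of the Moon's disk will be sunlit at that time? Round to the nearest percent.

22%

113.5 d spans 3 complete synodic months (3 × 29.530 = 88.59 d) plus 24.91 d.
Phase angle: θ = 360°·(24.91 d)/(29.530 d) = 303.7°.
Illuminated fraction = (1 − cos 303.7°)/2 = (1 − 0.555)/2 ≈ 0.223, so 22%.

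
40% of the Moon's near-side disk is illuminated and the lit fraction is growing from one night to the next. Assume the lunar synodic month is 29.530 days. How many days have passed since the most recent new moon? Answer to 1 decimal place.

6.4 days

From f = (1 − cos θ)/2: cos θ = 1 − 2×0.40 = 0.200; arccos → 78.5°.
The Moon is waxing (0°–180°), so θ = 78.5° directly.
That fraction of the synodic month is 78.5/360 × 29.530 d ≈ 6.44 d.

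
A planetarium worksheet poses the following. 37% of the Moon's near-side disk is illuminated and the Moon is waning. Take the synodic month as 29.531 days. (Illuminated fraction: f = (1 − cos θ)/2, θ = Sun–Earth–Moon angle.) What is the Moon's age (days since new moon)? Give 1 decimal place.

23.4 days

cos θ = 1 − 2f = 0.260, giving a principal value of 74.9°.
A waning Moon lies in 180°–360°, so θ = 360° − 74.9° = 285.1°.
Age = 29.531 × 285.1°/360° ≈ 23.38 days.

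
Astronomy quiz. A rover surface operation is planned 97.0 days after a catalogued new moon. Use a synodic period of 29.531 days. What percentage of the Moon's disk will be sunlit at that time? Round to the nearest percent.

Reduce mod P: 97.0 − 3×29.531 = 8.41 d into the current lunation.
Elongation θ = 360° × 8.41/29.531 ≈ 102.5°.
Illuminated fraction = (1 − cos 102.5°)/2 = (1 − (-0.216))/2 ≈ 0.608, so 61%.

61%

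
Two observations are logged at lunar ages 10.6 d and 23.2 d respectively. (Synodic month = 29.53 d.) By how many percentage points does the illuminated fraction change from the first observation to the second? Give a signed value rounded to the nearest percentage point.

First observation: θ = 360°·10.6/29.53 = 129.2°, so f = 0.816.
Second observation: θ = 282.8°, f = 0.389.
Δf = 0.389 − 0.816 = -0.427, i.e. -43 pp.

-43 percentage points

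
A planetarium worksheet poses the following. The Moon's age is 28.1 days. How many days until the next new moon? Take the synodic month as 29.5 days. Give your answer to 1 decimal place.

1.4 days

One full lunation from the last new moon is 29.5 d; remaining = 29.5 − 28.1 = 1.400 d.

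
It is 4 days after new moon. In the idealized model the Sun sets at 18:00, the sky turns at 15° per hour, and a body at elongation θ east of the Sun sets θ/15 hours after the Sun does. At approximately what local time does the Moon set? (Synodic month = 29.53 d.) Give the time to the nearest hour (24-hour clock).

Elongation θ = 360° × 4/29.53 ≈ 48.8°.
At 15° of sky rotation per hour, 48.8° corresponds to a 3.25 h lag.
18:00 + 3.25 h ≈ 21:15 → 21:00 to the nearest hour.

21:00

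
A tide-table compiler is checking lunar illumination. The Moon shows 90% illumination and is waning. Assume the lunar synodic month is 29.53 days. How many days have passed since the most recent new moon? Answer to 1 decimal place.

Invert f = (1 − cos θ)/2 to get cos θ = 1 − 2(0.90) = -0.800, hence θ₀ = arccos -0.800 = 143.1°.
A waning Moon lies in 180°–360°, so θ = 360° − 143.1° = 216.9°.
Age = 29.53 × 216.9°/360° ≈ 17.79 days.

17.8 days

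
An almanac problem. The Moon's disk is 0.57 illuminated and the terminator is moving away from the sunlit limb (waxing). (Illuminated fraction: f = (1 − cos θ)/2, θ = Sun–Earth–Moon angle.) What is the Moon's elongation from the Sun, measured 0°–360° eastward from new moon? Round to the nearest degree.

Invert f = (1 − cos θ)/2 to get cos θ = 1 − 2(0.57) = -0.140, hence θ₀ = arccos -0.140 = 98.0°.
Before full moon the principal value applies: θ = 98.0°.

98°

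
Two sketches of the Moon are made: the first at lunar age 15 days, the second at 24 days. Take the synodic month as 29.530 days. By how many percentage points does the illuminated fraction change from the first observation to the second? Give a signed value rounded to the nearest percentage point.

θ₁ = 360° × 15/29.530 = 182.9°, f₁ = (1 − cos θ₁)/2 = 0.999.
θ₂ = 360° × 24/29.530 = 292.6°, f₂ = (1 − cos θ₂)/2 = 0.308.
Change = f₂ − f₁ = -0.691 → -69 percentage points.

-69 pp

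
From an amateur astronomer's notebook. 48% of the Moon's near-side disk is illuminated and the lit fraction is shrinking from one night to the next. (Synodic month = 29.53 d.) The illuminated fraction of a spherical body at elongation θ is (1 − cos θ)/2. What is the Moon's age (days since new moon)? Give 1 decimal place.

22.3 days

Invert f = (1 − cos θ)/2 to get cos θ = 1 − 2(0.48) = 0.040, hence θ₀ = arccos 0.040 = 87.7°.
Since the Moon is past full (waning), take the reflex angle: θ = 360° − 87.7° = 272.3°.
At 360°/29.53 d per day, 272.3° corresponds to 22.34 days.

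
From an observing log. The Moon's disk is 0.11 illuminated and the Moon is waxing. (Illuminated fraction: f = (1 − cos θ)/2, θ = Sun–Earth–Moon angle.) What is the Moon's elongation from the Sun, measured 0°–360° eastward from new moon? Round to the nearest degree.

39°

Invert f = (1 − cos θ)/2 to get cos θ = 1 − 2(0.11) = 0.780, hence θ₀ = arccos 0.780 = 38.7°.
Before full moon the principal value applies: θ = 38.7°.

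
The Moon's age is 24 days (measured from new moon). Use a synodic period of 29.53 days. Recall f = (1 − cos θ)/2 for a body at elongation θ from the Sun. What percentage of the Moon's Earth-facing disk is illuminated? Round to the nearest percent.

Elongation θ = 360° × 24/29.53 ≈ 292.6°.
With cos θ = 0.384, the lit fraction is (1 − 0.384)/2 ≈ 0.308, so 31%.

31%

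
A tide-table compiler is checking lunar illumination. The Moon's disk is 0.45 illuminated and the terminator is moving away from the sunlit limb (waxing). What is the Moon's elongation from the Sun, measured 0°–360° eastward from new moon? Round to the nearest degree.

Invert f = (1 − cos θ)/2 to get cos θ = 1 − 2(0.45) = 0.100, hence θ₀ = arccos 0.100 = 84.3°.
Waxing ⇒ before full, so θ = 84.3°.

84°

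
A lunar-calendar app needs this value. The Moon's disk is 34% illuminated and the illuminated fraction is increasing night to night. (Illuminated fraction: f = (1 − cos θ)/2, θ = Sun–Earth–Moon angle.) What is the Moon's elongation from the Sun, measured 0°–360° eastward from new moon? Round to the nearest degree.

71°

cos θ = 1 − 2f = 0.320, giving a principal value of 71.3°.
Waxing ⇒ before full, so θ = 71.3°.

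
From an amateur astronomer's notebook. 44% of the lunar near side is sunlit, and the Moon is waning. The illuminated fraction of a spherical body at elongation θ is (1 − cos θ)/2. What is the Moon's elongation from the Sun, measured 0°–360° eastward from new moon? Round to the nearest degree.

277°

Invert f = (1 − cos θ)/2 to get cos θ = 1 − 2(0.44) = 0.120, hence θ₀ = arccos 0.120 = 83.1°.
A waning Moon lies in 180°–360°, so θ = 360° − 83.1° = 276.9°.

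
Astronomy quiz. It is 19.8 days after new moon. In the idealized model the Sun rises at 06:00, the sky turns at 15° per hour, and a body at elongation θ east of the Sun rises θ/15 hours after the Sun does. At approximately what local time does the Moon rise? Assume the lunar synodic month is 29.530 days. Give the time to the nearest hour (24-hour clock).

Phase angle: θ = 360°·(19.8 d)/(29.530 d) = 241.4°.
Delay after the Sun = 241.4° / (15°/h) ≈ 16.09 h.
06:00 + 16.09 h ≈ 22:06 → 22:00 to the nearest hour.

22:00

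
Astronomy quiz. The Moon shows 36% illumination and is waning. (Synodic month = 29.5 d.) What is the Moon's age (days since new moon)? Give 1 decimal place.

23.5 days

cos θ = 1 − 2f = 0.280, giving a principal value of 73.7°.
Since the Moon is past full (waning), take the reflex angle: θ = 360° − 73.7° = 286.3°.
At 360°/29.5 d per day, 286.3° corresponds to 23.46 days.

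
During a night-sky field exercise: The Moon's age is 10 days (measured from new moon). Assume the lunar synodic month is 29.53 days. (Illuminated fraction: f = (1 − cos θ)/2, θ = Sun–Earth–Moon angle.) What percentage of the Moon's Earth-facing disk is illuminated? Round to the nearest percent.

76%

Elongation θ = 360° × 10/29.53 ≈ 121.9°.
Illuminated fraction = (1 − cos 121.9°)/2 = (1 − (-0.529))/2 ≈ 0.764, so 76%.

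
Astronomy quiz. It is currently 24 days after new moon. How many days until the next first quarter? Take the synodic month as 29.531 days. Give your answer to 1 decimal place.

First quarter is 0.25 of the way through the cycle: age 0.25 × 29.531 = 7.383 d.
Already past this cycle's first quarter; the next is at 7.383 + 29.531 = 36.914 d, so 36.914 − 24 = 12.914 days.

12.9 days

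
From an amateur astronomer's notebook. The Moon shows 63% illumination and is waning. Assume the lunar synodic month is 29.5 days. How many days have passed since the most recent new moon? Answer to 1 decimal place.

Invert f = (1 − cos θ)/2 to get cos θ = 1 − 2(0.63) = -0.260, hence θ₀ = arccos -0.260 = 105.1°.
Waning ⇒ past full, so θ = 360° − 105.1° = 254.9°.
That fraction of the synodic month is 254.9/360 × 29.5 d ≈ 20.89 d.

20.9 days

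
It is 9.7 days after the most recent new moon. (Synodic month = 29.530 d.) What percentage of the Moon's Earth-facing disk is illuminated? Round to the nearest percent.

Elongation θ = 360° × 9.7/29.530 ≈ 118.3°.
cos 118.3° = (-0.473), so f = (1 − (-0.473))/2 = 0.737, so 74%.

74%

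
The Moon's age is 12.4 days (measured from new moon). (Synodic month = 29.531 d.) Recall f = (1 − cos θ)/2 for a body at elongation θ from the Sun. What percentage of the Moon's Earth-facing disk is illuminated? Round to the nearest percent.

94%

Elongation θ = 360° × 12.4/29.531 ≈ 151.2°.
With cos θ = (-0.876), the lit fraction is (1 − (-0.876))/2 ≈ 0.938, so 94%.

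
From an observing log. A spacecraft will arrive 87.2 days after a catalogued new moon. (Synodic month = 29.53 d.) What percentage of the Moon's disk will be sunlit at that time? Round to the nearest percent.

2%

Reduce mod P: 87.2 − 2×29.53 = 28.14 d into the current lunation.
Elongation θ = 360° × 28.14/29.53 ≈ 343.1°.
Illuminated fraction = (1 − cos 343.1°)/2 = (1 − 0.957)/2 ≈ 0.022, so 2%.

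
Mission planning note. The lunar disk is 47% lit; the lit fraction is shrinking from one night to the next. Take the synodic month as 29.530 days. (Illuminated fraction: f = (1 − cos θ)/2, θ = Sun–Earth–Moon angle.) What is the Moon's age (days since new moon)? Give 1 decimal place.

From f = (1 − cos θ)/2: cos θ = 1 − 2×0.47 = 0.060; arccos → 86.6°.
Since the Moon is past full (waning), take the reflex angle: θ = 360° − 86.6° = 273.4°.
Age = 29.530 × 273.4°/360° ≈ 22.43 days.

22.4 days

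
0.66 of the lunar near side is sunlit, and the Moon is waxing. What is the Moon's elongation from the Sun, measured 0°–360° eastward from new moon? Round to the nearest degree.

Invert f = (1 − cos θ)/2 to get cos θ = 1 − 2(0.66) = -0.320, hence θ₀ = arccos -0.320 = 108.7°.
Waxing ⇒ before full, so θ = 108.7°.

109°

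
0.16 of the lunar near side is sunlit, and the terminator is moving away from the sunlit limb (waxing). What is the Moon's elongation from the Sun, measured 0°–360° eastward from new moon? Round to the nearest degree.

47°

Invert f = (1 − cos θ)/2 to get cos θ = 1 − 2(0.16) = 0.680, hence θ₀ = arccos 0.680 = 47.2°.
Waxing ⇒ before full, so θ = 47.2°.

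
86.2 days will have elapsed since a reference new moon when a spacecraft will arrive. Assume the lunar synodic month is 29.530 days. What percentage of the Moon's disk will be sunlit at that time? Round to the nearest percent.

86.2 d spans 2 complete synodic months (2 × 29.530 = 59.06 d) plus 27.14 d.
Elongation θ = 360° × 27.14/29.530 ≈ 330.9°.
With cos θ = 0.873, the lit fraction is (1 − 0.873)/2 ≈ 0.063, so 6%.

6%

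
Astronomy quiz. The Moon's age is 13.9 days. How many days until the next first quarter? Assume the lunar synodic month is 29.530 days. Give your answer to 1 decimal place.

23.0 days

First quarter occurs at elongation 90°, i.e. at age 29.530 × 90/360 = 7.383 d.
This lunation's first quarter (7.383 d) has passed, so add one period: 36.913 − 13.9 = 23.013 days.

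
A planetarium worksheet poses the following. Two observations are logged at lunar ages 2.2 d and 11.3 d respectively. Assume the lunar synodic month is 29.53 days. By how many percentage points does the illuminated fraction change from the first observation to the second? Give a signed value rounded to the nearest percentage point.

First observation: θ = 360°·2.2/29.53 = 26.8°, so f = 0.054.
Second observation: θ = 137.8°, f = 0.870.
Δf = 0.870 − 0.054 = +0.816, i.e. +82 pp.

+82 percentage points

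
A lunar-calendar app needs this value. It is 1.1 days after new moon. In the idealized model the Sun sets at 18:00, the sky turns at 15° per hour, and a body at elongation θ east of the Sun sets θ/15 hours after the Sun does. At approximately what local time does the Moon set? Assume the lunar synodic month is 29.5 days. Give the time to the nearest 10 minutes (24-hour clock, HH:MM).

Elongation θ = 360° × 1.1/29.5 ≈ 13.4°.
At 15° of sky rotation per hour, 13.4° corresponds to a 0.89 h lag.
18:00 + 0.895 h ≈ 18:54 → 18:50 to the nearest ten minutes.

18:50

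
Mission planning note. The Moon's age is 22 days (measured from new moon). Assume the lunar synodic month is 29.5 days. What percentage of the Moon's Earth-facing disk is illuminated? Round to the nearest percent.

Elongation θ = 360° × 22/29.5 ≈ 268.5°.
With cos θ = (-0.027), the lit fraction is (1 − (-0.027))/2 ≈ 0.513, so 51%.

51%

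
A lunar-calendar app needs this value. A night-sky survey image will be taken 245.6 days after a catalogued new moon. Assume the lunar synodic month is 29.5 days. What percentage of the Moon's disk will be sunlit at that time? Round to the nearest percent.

245.6/29.5 = 8.325 lunations, so 8 complete cycles and 9.60 d into the next.
The Moon has covered 9.60/29.5 of its cycle, so θ ≈ 360° × 9.60/29.5 = 117.2°.
Illuminated fraction = (1 − cos 117.2°)/2 = (1 − (-0.456))/2 ≈ 0.728, so 73%.

73%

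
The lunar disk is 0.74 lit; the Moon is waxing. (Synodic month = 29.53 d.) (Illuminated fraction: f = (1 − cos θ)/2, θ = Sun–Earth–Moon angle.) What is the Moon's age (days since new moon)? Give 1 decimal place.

9.7 days

cos θ = 1 − 2f = -0.480, giving a principal value of 118.7°.
Waxing ⇒ before full, so θ = 118.7°.
At 360°/29.53 d per day, 118.7° corresponds to 9.74 days.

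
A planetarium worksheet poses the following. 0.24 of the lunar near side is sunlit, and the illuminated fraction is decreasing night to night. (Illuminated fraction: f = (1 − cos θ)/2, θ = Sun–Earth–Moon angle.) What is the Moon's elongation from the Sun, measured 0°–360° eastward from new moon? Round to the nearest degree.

301°

cos θ = 1 − 2f = 0.520, giving a principal value of 58.7°.
Since the Moon is past full (waning), take the reflex angle: θ = 360° − 58.7° = 301.3°.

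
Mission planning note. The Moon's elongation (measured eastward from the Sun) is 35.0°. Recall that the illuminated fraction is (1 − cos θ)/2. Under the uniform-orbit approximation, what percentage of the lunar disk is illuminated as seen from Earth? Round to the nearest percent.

9%

f = (1 − cos 35.0°)/2 = (1 − 0.819)/2 ≈ 0.090, i.e. 9%.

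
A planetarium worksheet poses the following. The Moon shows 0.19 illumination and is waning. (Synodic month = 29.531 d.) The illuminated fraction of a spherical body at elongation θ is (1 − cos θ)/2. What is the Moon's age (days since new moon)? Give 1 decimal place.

From f = (1 − cos θ)/2: cos θ = 1 − 2×0.19 = 0.620; arccos → 51.7°.
Waning ⇒ past full, so θ = 360° − 51.7° = 308.3°.
That fraction of the synodic month is 308.3/360 × 29.531 d ≈ 25.29 d.

25.3 days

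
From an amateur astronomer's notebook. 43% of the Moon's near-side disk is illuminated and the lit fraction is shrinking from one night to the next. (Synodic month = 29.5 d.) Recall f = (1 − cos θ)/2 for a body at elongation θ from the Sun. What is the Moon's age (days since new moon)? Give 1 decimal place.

22.8 days

Invert f = (1 − cos θ)/2 to get cos θ = 1 − 2(0.43) = 0.140, hence θ₀ = arccos 0.140 = 82.0°.
Waning ⇒ past full, so θ = 360° − 82.0° = 278.0°.
That fraction of the synodic month is 278.0/360 × 29.5 d ≈ 22.78 d.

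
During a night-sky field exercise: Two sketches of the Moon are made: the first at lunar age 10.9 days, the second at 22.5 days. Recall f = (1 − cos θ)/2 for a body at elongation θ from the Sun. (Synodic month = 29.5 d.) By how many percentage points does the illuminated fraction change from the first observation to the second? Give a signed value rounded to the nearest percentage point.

-38 pp

First observation: θ = 360°·10.9/29.5 = 133.0°, so f = 0.841.
Second observation: θ = 274.6°, f = 0.460.
Δf = 0.460 − 0.841 = -0.381, i.e. -38 pp.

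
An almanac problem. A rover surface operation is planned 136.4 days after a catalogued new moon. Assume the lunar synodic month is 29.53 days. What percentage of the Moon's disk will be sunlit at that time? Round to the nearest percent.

Reduce mod P: 136.4 − 4×29.53 = 18.28 d into the current lunation.
Phase angle: θ = 360°·(18.28 d)/(29.53 d) = 222.9°.
Illuminated fraction = (1 − cos 222.9°)/2 = (1 − (-0.733))/2 ≈ 0.867, so 87%.

87%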